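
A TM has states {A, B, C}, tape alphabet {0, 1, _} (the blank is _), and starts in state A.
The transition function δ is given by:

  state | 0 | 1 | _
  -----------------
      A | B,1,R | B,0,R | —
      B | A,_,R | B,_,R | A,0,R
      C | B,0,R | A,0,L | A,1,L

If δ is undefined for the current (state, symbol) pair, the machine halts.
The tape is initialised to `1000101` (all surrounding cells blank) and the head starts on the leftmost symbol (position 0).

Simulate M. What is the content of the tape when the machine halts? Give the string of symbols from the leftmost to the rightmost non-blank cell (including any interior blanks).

state=A head=0 tape=[1]000101__   (A,1)→(B,0,R)
state=B head=1 tape=0[0]00101__   (B,0)→(A,_,R)
state=A head=2 tape=0_[0]0101__   (A,0)→(B,1,R)
state=B head=3 tape=0_1[0]101__   (B,0)→(A,_,R)
state=A head=4 tape=0_1_[1]01__   (A,1)→(B,0,R)
state=B head=5 tape=0_1_0[0]1__   (B,0)→(A,_,R)
state=A head=6 tape=0_1_0_[1]__   (A,1)→(B,0,R)
state=B head=7 tape=0_1_0_0[_]_   (B,_)→(A,0,R)
state=A head=8 tape=0_1_0_00[_]
The non-blank tape span at halt is 0_1_0_00.

0_1_0_00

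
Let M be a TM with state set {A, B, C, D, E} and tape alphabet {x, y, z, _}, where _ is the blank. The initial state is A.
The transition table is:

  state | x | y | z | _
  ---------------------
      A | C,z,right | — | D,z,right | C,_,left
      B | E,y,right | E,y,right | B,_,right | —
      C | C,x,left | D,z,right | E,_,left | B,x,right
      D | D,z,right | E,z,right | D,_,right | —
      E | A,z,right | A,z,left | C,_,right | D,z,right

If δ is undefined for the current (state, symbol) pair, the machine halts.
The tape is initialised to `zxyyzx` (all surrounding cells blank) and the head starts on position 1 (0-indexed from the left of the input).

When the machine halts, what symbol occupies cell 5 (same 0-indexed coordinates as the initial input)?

y

state=A head=1 tape=z[x]yyzx__   (A,x)→(C,z,right)
state=C head=2 tape=zz[y]yzx__   (C,y)→(D,z,right)
state=D head=3 tape=zzz[y]zx__   (D,y)→(E,z,right)
state=E head=4 tape=zzzz[z]x__   (E,z)→(C,_,right)
state=C head=5 tape=zzzz_[x]__   (C,x)→(C,x,left)
state=C head=4 tape=zzzz[_]x__   (C,_)→(B,x,right)
state=B head=5 tape=zzzzx[x]__   (B,x)→(E,y,right)
state=E head=6 tape=zzzzxy[_]_   (E,_)→(D,z,right)
state=D head=7 tape=zzzzxyz[_]
Cell 5 holds y when M halts.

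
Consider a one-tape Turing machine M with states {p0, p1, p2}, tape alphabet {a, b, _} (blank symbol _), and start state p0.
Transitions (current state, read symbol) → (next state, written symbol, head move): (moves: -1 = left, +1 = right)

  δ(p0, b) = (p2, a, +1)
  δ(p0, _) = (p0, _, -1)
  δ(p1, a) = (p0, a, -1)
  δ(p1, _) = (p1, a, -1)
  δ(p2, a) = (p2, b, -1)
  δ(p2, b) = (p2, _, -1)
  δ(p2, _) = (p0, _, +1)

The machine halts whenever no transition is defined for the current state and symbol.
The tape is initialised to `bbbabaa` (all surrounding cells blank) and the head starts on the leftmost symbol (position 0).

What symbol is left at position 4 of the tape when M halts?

state=p0 head=0 tape=_[b]bbabaa   (p0,b)→(p2,a,+1)
state=p2 head=1 tape=_a[b]babaa   (p2,b)→(p2,_,-1)
state=p2 head=0 tape=_[a]_babaa   (p2,a)→(p2,b,-1)
state=p2 head=-1 tape=[_]b_babaa   (p2,_)→(p0,_,+1)
state=p0 head=0 tape=_[b]_babaa   (p0,b)→(p2,a,+1)
state=p2 head=1 tape=_a[_]babaa   (p2,_)→(p0,_,+1)
state=p0 head=2 tape=_a_[b]abaa   (p0,b)→(p2,a,+1)
state=p2 head=3 tape=_a_a[a]baa   (p2,a)→(p2,b,-1)
state=p2 head=2 tape=_a_[a]bbaa   (p2,a)→(p2,b,-1)
state=p2 head=1 tape=_a[_]bbbaa   (p2,_)→(p0,_,+1)
state=p0 head=2 tape=_a_[b]bbaa   (p0,b)→(p2,a,+1)
state=p2 head=3 tape=_a_a[b]baa   (p2,b)→(p2,_,-1)
state=p2 head=2 tape=_a_[a]_baa   (p2,a)→(p2,b,-1)
state=p2 head=1 tape=_a[_]b_baa   (p2,_)→(p0,_,+1)
state=p0 head=2 tape=_a_[b]_baa   (p0,b)→(p2,a,+1)
state=p2 head=3 tape=_a_a[_]baa   (p2,_)→(p0,_,+1)
state=p0 head=4 tape=_a_a_[b]aa   (p0,b)→(p2,a,+1)
state=p2 head=5 tape=_a_a_a[a]a   (p2,a)→(p2,b,-1)
state=p2 head=4 tape=_a_a_[a]ba   (p2,a)→(p2,b,-1)
state=p2 head=3 tape=_a_a[_]bba   (p2,_)→(p0,_,+1)
state=p0 head=4 tape=_a_a_[b]ba   (p0,b)→(p2,a,+1)
state=p2 head=5 tape=_a_a_a[b]a   (p2,b)→(p2,_,-1)
state=p2 head=4 tape=_a_a_[a]_a   (p2,a)→(p2,b,-1)
state=p2 head=3 tape=_a_a[_]b_a   (p2,_)→(p0,_,+1)
state=p0 head=4 tape=_a_a_[b]_a   (p0,b)→(p2,a,+1)
state=p2 head=5 tape=_a_a_a[_]a   (p2,_)→(p0,_,+1)
state=p0 head=6 tape=_a_a_a_[a]
Cell 4 holds a when M halts.

a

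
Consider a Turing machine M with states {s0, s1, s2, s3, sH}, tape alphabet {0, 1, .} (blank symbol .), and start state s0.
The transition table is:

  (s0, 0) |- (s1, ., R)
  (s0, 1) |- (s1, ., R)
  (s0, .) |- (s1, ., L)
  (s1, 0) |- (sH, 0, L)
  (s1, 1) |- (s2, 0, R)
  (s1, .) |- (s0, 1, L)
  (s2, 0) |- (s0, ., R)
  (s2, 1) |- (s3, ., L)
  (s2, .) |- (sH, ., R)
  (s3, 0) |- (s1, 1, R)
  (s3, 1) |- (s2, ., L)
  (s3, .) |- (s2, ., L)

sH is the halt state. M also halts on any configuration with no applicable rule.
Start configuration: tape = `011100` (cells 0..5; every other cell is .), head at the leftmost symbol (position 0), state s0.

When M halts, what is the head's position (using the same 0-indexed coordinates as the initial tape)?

s0 | [0]11100.   read 0 → write ., move R, go to s1
s1 | .[1]1100.   read 1 → write 0, move R, go to s2
s2 | .0[1]100.   read 1 → write ., move L, go to s3
s3 | .[0].100.   read 0 → write 1, move R, go to s1
s1 | .1[.]100.   read . → write 1, move L, go to s0
s0 | .[1]1100.   read 1 → write ., move R, go to s1
s1 | ..[1]100.   read 1 → write 0, move R, go to s2
s2 | ..0[1]00.   read 1 → write ., move L, go to s3
s3 | ..[0].00.   read 0 → write 1, move R, go to s1
s1 | ..1[.]00.   read . → write 1, move L, go to s0
s0 | ..[1]100.   read 1 → write ., move R, go to s1
s1 | ...[1]00.   read 1 → write 0, move R, go to s2
s2 | ...0[0]0.   read 0 → write ., move R, go to s0
s0 | ...0.[0].   read 0 → write ., move R, go to s1
s1 | ...0..[.]   read . → write 1, move L, go to s0
s0 | ...0.[.]1   read . → write ., move L, go to s1
s1 | ...0[.].1   read . → write 1, move L, go to s0
s0 | ...[0]1.1   read 0 → write ., move R, go to s1
s1 | ....[1].1   read 1 → write 0, move R, go to s2
s2 | ....0[.]1   read . → write ., move R, go to sH
sH | ....0.[1]
At halt the head is at cell 6.

6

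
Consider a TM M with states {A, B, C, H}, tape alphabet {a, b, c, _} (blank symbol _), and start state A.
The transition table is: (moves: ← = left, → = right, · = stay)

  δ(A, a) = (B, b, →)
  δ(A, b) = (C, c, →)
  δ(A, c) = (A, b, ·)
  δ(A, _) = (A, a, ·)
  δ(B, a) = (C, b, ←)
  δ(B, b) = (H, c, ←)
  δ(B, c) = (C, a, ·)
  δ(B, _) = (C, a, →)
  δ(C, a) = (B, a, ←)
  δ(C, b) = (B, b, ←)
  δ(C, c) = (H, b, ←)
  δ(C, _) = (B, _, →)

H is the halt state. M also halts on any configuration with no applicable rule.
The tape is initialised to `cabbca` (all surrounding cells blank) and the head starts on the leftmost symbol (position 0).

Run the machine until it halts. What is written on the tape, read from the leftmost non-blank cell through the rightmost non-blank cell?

caabbca

state=A head=0 tape=__[c]abbca   (A,c)→(A,b,·)
state=A head=0 tape=__[b]abbca   (A,b)→(C,c,→)
state=C head=1 tape=__c[a]bbca   (C,a)→(B,a,←)
state=B head=0 tape=__[c]abbca   (B,c)→(C,a,·)
state=C head=0 tape=__[a]abbca   (C,a)→(B,a,←)
state=B head=-1 tape=_[_]aabbca   (B,_)→(C,a,→)
state=C head=0 tape=_a[a]abbca   (C,a)→(B,a,←)
state=B head=-1 tape=_[a]aabbca   (B,a)→(C,b,←)
state=C head=-2 tape=[_]baabbca   (C,_)→(B,_,→)
state=B head=-1 tape=_[b]aabbca   (B,b)→(H,c,←)
state=H head=-2 tape=[_]caabbca
The non-blank tape span at halt is caabbca.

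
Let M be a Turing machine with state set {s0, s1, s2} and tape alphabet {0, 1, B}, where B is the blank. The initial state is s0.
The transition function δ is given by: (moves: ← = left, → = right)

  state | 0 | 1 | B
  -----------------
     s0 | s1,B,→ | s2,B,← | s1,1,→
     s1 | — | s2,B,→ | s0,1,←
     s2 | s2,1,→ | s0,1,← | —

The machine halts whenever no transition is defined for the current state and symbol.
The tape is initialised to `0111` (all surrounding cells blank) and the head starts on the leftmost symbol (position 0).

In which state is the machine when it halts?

s2

state=s0 head=0 tape=[0]111B   (s0,0)→(s1,B,→)
state=s1 head=1 tape=B[1]11B   (s1,1)→(s2,B,→)
state=s2 head=2 tape=BB[1]1B   (s2,1)→(s0,1,←)
state=s0 head=1 tape=B[B]11B   (s0,B)→(s1,1,→)
state=s1 head=2 tape=B1[1]1B   (s1,1)→(s2,B,→)
state=s2 head=3 tape=B1B[1]B   (s2,1)→(s0,1,←)
state=s0 head=2 tape=B1[B]1B   (s0,B)→(s1,1,→)
state=s1 head=3 tape=B11[1]B   (s1,1)→(s2,B,→)
state=s2 head=4 tape=B11B[B]
No transition is defined for (s2, B); M halts in state s2.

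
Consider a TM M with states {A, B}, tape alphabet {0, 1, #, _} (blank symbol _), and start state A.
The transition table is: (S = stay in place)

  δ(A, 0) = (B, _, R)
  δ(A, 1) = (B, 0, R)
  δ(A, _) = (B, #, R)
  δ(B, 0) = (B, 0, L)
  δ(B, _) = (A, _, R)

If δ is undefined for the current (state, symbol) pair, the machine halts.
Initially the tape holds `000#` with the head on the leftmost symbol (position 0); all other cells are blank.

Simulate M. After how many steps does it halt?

state=A head=0 tape=[0]00#   (A,0)→(B,_,R)
state=B head=1 tape=_[0]0#   (B,0)→(B,0,L)
state=B head=0 tape=[_]00#   (B,_)→(A,_,R)
state=A head=1 tape=_[0]0#   (A,0)→(B,_,R)
state=B head=2 tape=__[0]#   (B,0)→(B,0,L)
state=B head=1 tape=_[_]0#   (B,_)→(A,_,R)
state=A head=2 tape=__[0]#   (A,0)→(B,_,R)
state=B head=3 tape=___[#]
M halts after 7 transitions.

7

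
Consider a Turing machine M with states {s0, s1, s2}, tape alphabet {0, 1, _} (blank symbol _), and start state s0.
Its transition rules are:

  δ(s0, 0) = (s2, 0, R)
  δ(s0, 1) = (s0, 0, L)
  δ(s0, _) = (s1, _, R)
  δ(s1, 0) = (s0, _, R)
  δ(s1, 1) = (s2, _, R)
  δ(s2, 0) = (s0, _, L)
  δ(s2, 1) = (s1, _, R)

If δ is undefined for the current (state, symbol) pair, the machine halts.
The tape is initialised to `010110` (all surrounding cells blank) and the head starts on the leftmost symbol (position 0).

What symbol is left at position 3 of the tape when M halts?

s0 | [0]10110_   read 0 → write 0, move R, go to s2
s2 | 0[1]0110_   read 1 → write _, move R, go to s1
s1 | 0_[0]110_   read 0 → write _, move R, go to s0
s0 | 0__[1]10_   read 1 → write 0, move L, go to s0
s0 | 0_[_]010_   read _ → write _, move R, go to s1
s1 | 0__[0]10_   read 0 → write _, move R, go to s0
s0 | 0___[1]0_   read 1 → write 0, move L, go to s0
s0 | 0__[_]00_   read _ → write _, move R, go to s1
s1 | 0___[0]0_   read 0 → write _, move R, go to s0
s0 | 0____[0]_   read 0 → write 0, move R, go to s2
s2 | 0____0[_]
Cell 3 holds _ when M halts.

_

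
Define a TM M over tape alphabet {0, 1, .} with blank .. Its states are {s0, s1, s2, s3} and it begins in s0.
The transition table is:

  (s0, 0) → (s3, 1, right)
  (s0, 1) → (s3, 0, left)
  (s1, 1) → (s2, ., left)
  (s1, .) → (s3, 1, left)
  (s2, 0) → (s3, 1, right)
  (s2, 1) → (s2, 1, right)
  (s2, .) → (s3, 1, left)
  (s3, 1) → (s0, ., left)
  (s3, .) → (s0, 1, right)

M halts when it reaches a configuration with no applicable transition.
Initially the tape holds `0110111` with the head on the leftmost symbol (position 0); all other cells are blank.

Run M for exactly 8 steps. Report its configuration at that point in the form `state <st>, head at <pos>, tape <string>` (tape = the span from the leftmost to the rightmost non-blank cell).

state=s0 head=0 tape=.[0]110111   (s0,0)→(s3,1,right)
state=s3 head=1 tape=.1[1]10111   (s3,1)→(s0,.,left)
state=s0 head=0 tape=.[1].10111   (s0,1)→(s3,0,left)
state=s3 head=-1 tape=[.]0.10111   (s3,.)→(s0,1,right)
state=s0 head=0 tape=1[0].10111   (s0,0)→(s3,1,right)
state=s3 head=1 tape=11[.]10111   (s3,.)→(s0,1,right)
state=s0 head=2 tape=111[1]0111   (s0,1)→(s3,0,left)
state=s3 head=1 tape=11[1]00111   (s3,1)→(s0,.,left)
state=s0 head=0 tape=1[1].00111
After 8 steps: state s0, head at 0, tape 11.00111.

state s0, head at 0, tape 11.00111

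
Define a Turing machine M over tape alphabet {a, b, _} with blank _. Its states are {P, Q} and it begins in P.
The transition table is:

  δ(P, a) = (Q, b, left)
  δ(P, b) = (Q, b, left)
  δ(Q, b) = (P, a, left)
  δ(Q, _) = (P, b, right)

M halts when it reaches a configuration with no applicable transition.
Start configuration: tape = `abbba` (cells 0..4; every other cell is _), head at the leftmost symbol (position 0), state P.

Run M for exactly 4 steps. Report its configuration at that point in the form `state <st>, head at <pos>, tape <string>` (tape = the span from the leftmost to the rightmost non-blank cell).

state P, head at -2, tape abbbba

P | __[a]bbba   read a → write b, move left, go to Q
Q | _[_]bbbba   read _ → write b, move right, go to P
P | _b[b]bbba   read b → write b, move left, go to Q
Q | _[b]bbbba   read b → write a, move left, go to P
P | [_]abbbba
After 4 steps: state P, head at -2, tape abbbba.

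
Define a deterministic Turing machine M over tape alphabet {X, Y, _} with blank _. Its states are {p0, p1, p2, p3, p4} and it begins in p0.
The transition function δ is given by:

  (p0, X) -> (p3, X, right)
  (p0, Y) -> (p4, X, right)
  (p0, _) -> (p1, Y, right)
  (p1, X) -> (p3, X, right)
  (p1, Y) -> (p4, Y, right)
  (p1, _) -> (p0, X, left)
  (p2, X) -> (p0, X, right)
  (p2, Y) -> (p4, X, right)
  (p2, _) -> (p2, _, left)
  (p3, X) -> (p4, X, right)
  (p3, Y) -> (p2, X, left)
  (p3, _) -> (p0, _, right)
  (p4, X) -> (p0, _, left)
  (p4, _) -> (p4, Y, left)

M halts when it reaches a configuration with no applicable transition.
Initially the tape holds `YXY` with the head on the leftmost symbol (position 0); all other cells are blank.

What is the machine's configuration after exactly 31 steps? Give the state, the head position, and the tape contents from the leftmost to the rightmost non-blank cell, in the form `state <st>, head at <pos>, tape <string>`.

state=p0 head=0 tape=[Y]XY___   (p0,Y)→(p4,X,right)
state=p4 head=1 tape=X[X]Y___   (p4,X)→(p0,_,left)
state=p0 head=0 tape=[X]_Y___   (p0,X)→(p3,X,right)
state=p3 head=1 tape=X[_]Y___   (p3,_)→(p0,_,right)
state=p0 head=2 tape=X_[Y]___   (p0,Y)→(p4,X,right)
state=p4 head=3 tape=X_X[_]__   (p4,_)→(p4,Y,left)
state=p4 head=2 tape=X_[X]Y__   (p4,X)→(p0,_,left)
state=p0 head=1 tape=X[_]_Y__   (p0,_)→(p1,Y,right)
state=p1 head=2 tape=XY[_]Y__   (p1,_)→(p0,X,left)
state=p0 head=1 tape=X[Y]XY__   (p0,Y)→(p4,X,right)
state=p4 head=2 tape=XX[X]Y__   (p4,X)→(p0,_,left)
state=p0 head=1 tape=X[X]_Y__   (p0,X)→(p3,X,right)
state=p3 head=2 tape=XX[_]Y__   (p3,_)→(p0,_,right)
state=p0 head=3 tape=XX_[Y]__   (p0,Y)→(p4,X,right)
state=p4 head=4 tape=XX_X[_]_   (p4,_)→(p4,Y,left)
state=p4 head=3 tape=XX_[X]Y_   (p4,X)→(p0,_,left)
state=p0 head=2 tape=XX[_]_Y_   (p0,_)→(p1,Y,right)
state=p1 head=3 tape=XXY[_]Y_   (p1,_)→(p0,X,left)
state=p0 head=2 tape=XX[Y]XY_   (p0,Y)→(p4,X,right)
state=p4 head=3 tape=XXX[X]Y_   (p4,X)→(p0,_,left)
state=p0 head=2 tape=XX[X]_Y_   (p0,X)→(p3,X,right)
state=p3 head=3 tape=XXX[_]Y_   (p3,_)→(p0,_,right)
state=p0 head=4 tape=XXX_[Y]_   (p0,Y)→(p4,X,right)
state=p4 head=5 tape=XXX_X[_]   (p4,_)→(p4,Y,left)
state=p4 head=4 tape=XXX_[X]Y   (p4,X)→(p0,_,left)
state=p0 head=3 tape=XXX[_]_Y   (p0,_)→(p1,Y,right)
state=p1 head=4 tape=XXXY[_]Y   (p1,_)→(p0,X,left)
state=p0 head=3 tape=XXX[Y]XY   (p0,Y)→(p4,X,right)
state=p4 head=4 tape=XXXX[X]Y   (p4,X)→(p0,_,left)
state=p0 head=3 tape=XXX[X]_Y   (p0,X)→(p3,X,right)
state=p3 head=4 tape=XXXX[_]Y   (p3,_)→(p0,_,right)
state=p0 head=5 tape=XXXX_[Y]
After 31 steps: state p0, head at 5, tape XXXX_Y.

state p0, head at 5, tape XXXX_Y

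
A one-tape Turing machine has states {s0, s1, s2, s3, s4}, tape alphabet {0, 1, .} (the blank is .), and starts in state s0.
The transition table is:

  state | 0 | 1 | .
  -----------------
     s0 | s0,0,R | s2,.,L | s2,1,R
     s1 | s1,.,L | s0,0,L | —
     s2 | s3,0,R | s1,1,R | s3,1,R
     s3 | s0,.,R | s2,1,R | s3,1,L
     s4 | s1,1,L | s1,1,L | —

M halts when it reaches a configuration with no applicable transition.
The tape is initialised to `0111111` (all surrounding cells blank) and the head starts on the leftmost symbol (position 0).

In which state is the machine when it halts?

state=s0 head=0 tape=[0]111111   (s0,0)→(s0,0,R)
state=s0 head=1 tape=0[1]11111   (s0,1)→(s2,.,L)
state=s2 head=0 tape=[0].11111   (s2,0)→(s3,0,R)
state=s3 head=1 tape=0[.]11111   (s3,.)→(s3,1,L)
state=s3 head=0 tape=[0]111111   (s3,0)→(s0,.,R)
state=s0 head=1 tape=.[1]11111   (s0,1)→(s2,.,L)
state=s2 head=0 tape=[.].11111   (s2,.)→(s3,1,R)
state=s3 head=1 tape=1[.]11111   (s3,.)→(s3,1,L)
state=s3 head=0 tape=[1]111111   (s3,1)→(s2,1,R)
state=s2 head=1 tape=1[1]11111   (s2,1)→(s1,1,R)
state=s1 head=2 tape=11[1]1111   (s1,1)→(s0,0,L)
state=s0 head=1 tape=1[1]01111   (s0,1)→(s2,.,L)
state=s2 head=0 tape=[1].01111   (s2,1)→(s1,1,R)
state=s1 head=1 tape=1[.]01111
No transition is defined for (s1, .); M halts in state s1.

s1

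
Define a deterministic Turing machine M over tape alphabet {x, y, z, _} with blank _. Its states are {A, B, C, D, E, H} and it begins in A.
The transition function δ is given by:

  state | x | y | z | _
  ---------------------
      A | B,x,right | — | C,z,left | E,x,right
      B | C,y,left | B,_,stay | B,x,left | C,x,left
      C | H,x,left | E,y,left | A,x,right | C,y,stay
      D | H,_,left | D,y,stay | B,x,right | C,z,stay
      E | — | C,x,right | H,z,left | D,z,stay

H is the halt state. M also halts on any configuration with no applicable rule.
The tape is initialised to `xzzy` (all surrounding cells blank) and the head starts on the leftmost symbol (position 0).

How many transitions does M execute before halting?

10

A | ___[x]zzy   read x → write x, move right, go to B
B | ___x[z]zy   read z → write x, move left, go to B
B | ___[x]xzy   read x → write y, move left, go to C
C | __[_]yxzy   read _ → write y, move stay, go to C
C | __[y]yxzy   read y → write y, move left, go to E
E | _[_]yyxzy   read _ → write z, move stay, go to D
D | _[z]yyxzy   read z → write x, move right, go to B
B | _x[y]yxzy   read y → write _, move stay, go to B
B | _x[_]yxzy   read _ → write x, move left, go to C
C | _[x]xyxzy   read x → write x, move left, go to H
H | [_]xxyxzy
M halts after 10 transitions.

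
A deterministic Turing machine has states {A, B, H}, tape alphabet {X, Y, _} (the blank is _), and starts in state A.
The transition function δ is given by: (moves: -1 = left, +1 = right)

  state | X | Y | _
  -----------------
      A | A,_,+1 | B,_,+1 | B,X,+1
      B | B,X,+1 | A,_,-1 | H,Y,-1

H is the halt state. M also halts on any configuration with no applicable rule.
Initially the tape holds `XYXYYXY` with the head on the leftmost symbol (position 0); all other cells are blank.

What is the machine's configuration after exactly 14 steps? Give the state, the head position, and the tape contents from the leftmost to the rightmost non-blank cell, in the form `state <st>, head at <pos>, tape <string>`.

state H, head at 6, tape X_XY

state=A head=0 tape=[X]YXYYXY_   (A,X)→(A,_,+1)
state=A head=1 tape=_[Y]XYYXY_   (A,Y)→(B,_,+1)
state=B head=2 tape=__[X]YYXY_   (B,X)→(B,X,+1)
state=B head=3 tape=__X[Y]YXY_   (B,Y)→(A,_,-1)
state=A head=2 tape=__[X]_YXY_   (A,X)→(A,_,+1)
state=A head=3 tape=___[_]YXY_   (A,_)→(B,X,+1)
state=B head=4 tape=___X[Y]XY_   (B,Y)→(A,_,-1)
state=A head=3 tape=___[X]_XY_   (A,X)→(A,_,+1)
state=A head=4 tape=____[_]XY_   (A,_)→(B,X,+1)
state=B head=5 tape=____X[X]Y_   (B,X)→(B,X,+1)
state=B head=6 tape=____XX[Y]_   (B,Y)→(A,_,-1)
state=A head=5 tape=____X[X]__   (A,X)→(A,_,+1)
state=A head=6 tape=____X_[_]_   (A,_)→(B,X,+1)
state=B head=7 tape=____X_X[_]   (B,_)→(H,Y,-1)
state=H head=6 tape=____X_[X]Y
After 14 steps: state H, head at 6, tape X_XY.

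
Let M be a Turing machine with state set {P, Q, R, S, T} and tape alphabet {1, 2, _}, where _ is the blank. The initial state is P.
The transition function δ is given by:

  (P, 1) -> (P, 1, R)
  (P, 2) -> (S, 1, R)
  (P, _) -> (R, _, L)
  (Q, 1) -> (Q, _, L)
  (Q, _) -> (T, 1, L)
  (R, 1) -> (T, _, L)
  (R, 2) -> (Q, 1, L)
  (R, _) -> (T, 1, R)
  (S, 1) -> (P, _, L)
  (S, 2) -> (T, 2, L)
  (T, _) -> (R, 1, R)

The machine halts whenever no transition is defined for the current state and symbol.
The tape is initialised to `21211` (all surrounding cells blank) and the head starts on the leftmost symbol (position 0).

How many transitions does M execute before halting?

15

state=P head=0 tape=___[2]1211   (P,2)→(S,1,R)
state=S head=1 tape=___1[1]211   (S,1)→(P,_,L)
state=P head=0 tape=___[1]_211   (P,1)→(P,1,R)
state=P head=1 tape=___1[_]211   (P,_)→(R,_,L)
state=R head=0 tape=___[1]_211   (R,1)→(T,_,L)
state=T head=-1 tape=__[_]__211   (T,_)→(R,1,R)
state=R head=0 tape=__1[_]_211   (R,_)→(T,1,R)
state=T head=1 tape=__11[_]211   (T,_)→(R,1,R)
state=R head=2 tape=__111[2]11   (R,2)→(Q,1,L)
state=Q head=1 tape=__11[1]111   (Q,1)→(Q,_,L)
state=Q head=0 tape=__1[1]_111   (Q,1)→(Q,_,L)
state=Q head=-1 tape=__[1]__111   (Q,1)→(Q,_,L)
state=Q head=-2 tape=_[_]___111   (Q,_)→(T,1,L)
state=T head=-3 tape=[_]1___111   (T,_)→(R,1,R)
state=R head=-2 tape=1[1]___111   (R,1)→(T,_,L)
state=T head=-3 tape=[1]____111
M halts after 15 transitions.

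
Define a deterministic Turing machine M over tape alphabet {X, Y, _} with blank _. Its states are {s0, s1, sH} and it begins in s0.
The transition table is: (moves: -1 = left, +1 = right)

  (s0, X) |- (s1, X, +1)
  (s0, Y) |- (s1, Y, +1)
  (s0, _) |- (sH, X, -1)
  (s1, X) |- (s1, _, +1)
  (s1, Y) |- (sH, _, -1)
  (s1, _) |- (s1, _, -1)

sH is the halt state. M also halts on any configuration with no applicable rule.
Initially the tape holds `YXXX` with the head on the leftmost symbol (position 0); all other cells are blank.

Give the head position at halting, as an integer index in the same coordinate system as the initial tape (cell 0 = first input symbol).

state=s0 head=0 tape=_[Y]XXX_   (s0,Y)→(s1,Y,+1)
state=s1 head=1 tape=_Y[X]XX_   (s1,X)→(s1,_,+1)
state=s1 head=2 tape=_Y_[X]X_   (s1,X)→(s1,_,+1)
state=s1 head=3 tape=_Y__[X]_   (s1,X)→(s1,_,+1)
state=s1 head=4 tape=_Y___[_]   (s1,_)→(s1,_,-1)
state=s1 head=3 tape=_Y__[_]_   (s1,_)→(s1,_,-1)
state=s1 head=2 tape=_Y_[_]__   (s1,_)→(s1,_,-1)
state=s1 head=1 tape=_Y[_]___   (s1,_)→(s1,_,-1)
state=s1 head=0 tape=_[Y]____   (s1,Y)→(sH,_,-1)
state=sH head=-1 tape=[_]_____
At halt the head is at cell -1.

-1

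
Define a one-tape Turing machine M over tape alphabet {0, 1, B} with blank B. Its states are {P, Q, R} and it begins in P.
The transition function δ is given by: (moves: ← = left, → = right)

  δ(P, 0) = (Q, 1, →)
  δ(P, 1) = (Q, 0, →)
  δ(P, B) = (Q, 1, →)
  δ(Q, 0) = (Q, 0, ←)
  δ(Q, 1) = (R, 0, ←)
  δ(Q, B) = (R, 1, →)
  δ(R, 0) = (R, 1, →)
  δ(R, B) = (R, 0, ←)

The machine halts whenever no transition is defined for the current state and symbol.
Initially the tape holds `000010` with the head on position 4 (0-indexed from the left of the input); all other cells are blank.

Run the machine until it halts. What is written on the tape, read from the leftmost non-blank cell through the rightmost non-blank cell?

P | B0000[1]0B   read 1 → write 0, move →, go to Q
Q | B00000[0]B   read 0 → write 0, move ←, go to Q
Q | B0000[0]0B   read 0 → write 0, move ←, go to Q
Q | B000[0]00B   read 0 → write 0, move ←, go to Q
Q | B00[0]000B   read 0 → write 0, move ←, go to Q
Q | B0[0]0000B   read 0 → write 0, move ←, go to Q
Q | B[0]00000B   read 0 → write 0, move ←, go to Q
Q | [B]000000B   read B → write 1, move →, go to R
R | 1[0]00000B   read 0 → write 1, move →, go to R
R | 11[0]0000B   read 0 → write 1, move →, go to R
R | 111[0]000B   read 0 → write 1, move →, go to R
R | 1111[0]00B   read 0 → write 1, move →, go to R
R | 11111[0]0B   read 0 → write 1, move →, go to R
R | 111111[0]B   read 0 → write 1, move →, go to R
R | 1111111[B]   read B → write 0, move ←, go to R
R | 111111[1]0
The non-blank tape span at halt is 11111110.

11111110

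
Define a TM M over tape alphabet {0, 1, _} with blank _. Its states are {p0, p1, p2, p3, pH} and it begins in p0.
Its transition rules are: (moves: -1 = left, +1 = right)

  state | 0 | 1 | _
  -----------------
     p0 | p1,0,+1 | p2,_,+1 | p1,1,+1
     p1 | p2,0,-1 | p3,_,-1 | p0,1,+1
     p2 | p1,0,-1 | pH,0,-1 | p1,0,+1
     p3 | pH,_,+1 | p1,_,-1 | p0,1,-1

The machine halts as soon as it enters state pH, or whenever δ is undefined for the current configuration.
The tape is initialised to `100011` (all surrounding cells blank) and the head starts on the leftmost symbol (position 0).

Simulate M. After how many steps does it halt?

17

state=p0 head=0 tape=___[1]00011   (p0,1)→(p2,_,+1)
state=p2 head=1 tape=____[0]0011   (p2,0)→(p1,0,-1)
state=p1 head=0 tape=___[_]00011   (p1,_)→(p0,1,+1)
state=p0 head=1 tape=___1[0]0011   (p0,0)→(p1,0,+1)
state=p1 head=2 tape=___10[0]011   (p1,0)→(p2,0,-1)
state=p2 head=1 tape=___1[0]0011   (p2,0)→(p1,0,-1)
state=p1 head=0 tape=___[1]00011   (p1,1)→(p3,_,-1)
state=p3 head=-1 tape=__[_]_00011   (p3,_)→(p0,1,-1)
state=p0 head=-2 tape=_[_]1_00011   (p0,_)→(p1,1,+1)
state=p1 head=-1 tape=_1[1]_00011   (p1,1)→(p3,_,-1)
state=p3 head=-2 tape=_[1]__00011   (p3,1)→(p1,_,-1)
state=p1 head=-3 tape=[_]___00011   (p1,_)→(p0,1,+1)
state=p0 head=-2 tape=1[_]__00011   (p0,_)→(p1,1,+1)
state=p1 head=-1 tape=11[_]_00011   (p1,_)→(p0,1,+1)
state=p0 head=0 tape=111[_]00011   (p0,_)→(p1,1,+1)
state=p1 head=1 tape=1111[0]0011   (p1,0)→(p2,0,-1)
state=p2 head=0 tape=111[1]00011   (p2,1)→(pH,0,-1)
state=pH head=-1 tape=11[1]000011
M halts after 17 transitions.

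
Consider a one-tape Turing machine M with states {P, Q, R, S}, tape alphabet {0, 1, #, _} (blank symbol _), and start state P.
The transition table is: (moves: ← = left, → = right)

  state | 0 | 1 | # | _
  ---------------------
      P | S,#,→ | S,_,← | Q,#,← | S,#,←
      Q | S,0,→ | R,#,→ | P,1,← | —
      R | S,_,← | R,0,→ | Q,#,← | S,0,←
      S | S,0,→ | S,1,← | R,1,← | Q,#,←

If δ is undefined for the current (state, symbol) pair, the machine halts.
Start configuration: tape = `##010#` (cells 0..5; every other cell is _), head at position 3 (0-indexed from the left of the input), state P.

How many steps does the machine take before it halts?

8

P | _##0[1]0#   read 1 → write _, move ←, go to S
S | _##[0]_0#   read 0 → write 0, move →, go to S
S | _##0[_]0#   read _ → write #, move ←, go to Q
Q | _##[0]#0#   read 0 → write 0, move →, go to S
S | _##0[#]0#   read # → write 1, move ←, go to R
R | _##[0]10#   read 0 → write _, move ←, go to S
S | _#[#]_10#   read # → write 1, move ←, go to R
R | _[#]1_10#   read # → write #, move ←, go to Q
Q | [_]#1_10#
M halts after 8 transitions.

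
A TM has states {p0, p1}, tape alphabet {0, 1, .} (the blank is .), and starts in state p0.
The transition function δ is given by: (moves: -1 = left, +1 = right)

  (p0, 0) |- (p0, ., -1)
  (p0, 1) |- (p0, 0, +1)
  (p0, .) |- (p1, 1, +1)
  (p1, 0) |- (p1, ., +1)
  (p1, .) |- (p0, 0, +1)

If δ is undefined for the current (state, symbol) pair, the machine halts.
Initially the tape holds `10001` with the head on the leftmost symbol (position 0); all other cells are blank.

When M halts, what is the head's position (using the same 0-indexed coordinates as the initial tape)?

4

state=p0 head=0 tape=.[1]0001   (p0,1)→(p0,0,+1)
state=p0 head=1 tape=.0[0]001   (p0,0)→(p0,.,-1)
state=p0 head=0 tape=.[0].001   (p0,0)→(p0,.,-1)
state=p0 head=-1 tape=[.]..001   (p0,.)→(p1,1,+1)
state=p1 head=0 tape=1[.].001   (p1,.)→(p0,0,+1)
state=p0 head=1 tape=10[.]001   (p0,.)→(p1,1,+1)
state=p1 head=2 tape=101[0]01   (p1,0)→(p1,.,+1)
state=p1 head=3 tape=101.[0]1   (p1,0)→(p1,.,+1)
state=p1 head=4 tape=101..[1]
At halt the head is at cell 4.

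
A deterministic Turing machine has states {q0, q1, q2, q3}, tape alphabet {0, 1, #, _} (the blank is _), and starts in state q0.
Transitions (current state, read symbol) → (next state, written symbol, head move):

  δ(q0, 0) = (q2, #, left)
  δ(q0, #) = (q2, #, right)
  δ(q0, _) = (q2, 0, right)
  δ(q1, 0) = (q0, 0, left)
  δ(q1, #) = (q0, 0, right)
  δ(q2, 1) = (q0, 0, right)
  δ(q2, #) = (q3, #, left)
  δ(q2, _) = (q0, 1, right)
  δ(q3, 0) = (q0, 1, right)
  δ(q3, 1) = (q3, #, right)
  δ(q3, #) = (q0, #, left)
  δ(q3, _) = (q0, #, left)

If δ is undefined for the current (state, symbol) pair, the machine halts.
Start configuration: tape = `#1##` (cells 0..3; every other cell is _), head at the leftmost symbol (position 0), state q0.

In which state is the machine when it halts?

q0

state=q0 head=0 tape=__[#]1##   (q0,#)→(q2,#,right)
state=q2 head=1 tape=__#[1]##   (q2,1)→(q0,0,right)
state=q0 head=2 tape=__#0[#]#   (q0,#)→(q2,#,right)
state=q2 head=3 tape=__#0#[#]   (q2,#)→(q3,#,left)
state=q3 head=2 tape=__#0[#]#   (q3,#)→(q0,#,left)
state=q0 head=1 tape=__#[0]##   (q0,0)→(q2,#,left)
state=q2 head=0 tape=__[#]###   (q2,#)→(q3,#,left)
state=q3 head=-1 tape=_[_]####   (q3,_)→(q0,#,left)
state=q0 head=-2 tape=[_]#####   (q0,_)→(q2,0,right)
state=q2 head=-1 tape=0[#]####   (q2,#)→(q3,#,left)
state=q3 head=-2 tape=[0]#####   (q3,0)→(q0,1,right)
state=q0 head=-1 tape=1[#]####   (q0,#)→(q2,#,right)
state=q2 head=0 tape=1#[#]###   (q2,#)→(q3,#,left)
state=q3 head=-1 tape=1[#]####   (q3,#)→(q0,#,left)
state=q0 head=-2 tape=[1]#####
No transition is defined for (q0, 1); M halts in state q0.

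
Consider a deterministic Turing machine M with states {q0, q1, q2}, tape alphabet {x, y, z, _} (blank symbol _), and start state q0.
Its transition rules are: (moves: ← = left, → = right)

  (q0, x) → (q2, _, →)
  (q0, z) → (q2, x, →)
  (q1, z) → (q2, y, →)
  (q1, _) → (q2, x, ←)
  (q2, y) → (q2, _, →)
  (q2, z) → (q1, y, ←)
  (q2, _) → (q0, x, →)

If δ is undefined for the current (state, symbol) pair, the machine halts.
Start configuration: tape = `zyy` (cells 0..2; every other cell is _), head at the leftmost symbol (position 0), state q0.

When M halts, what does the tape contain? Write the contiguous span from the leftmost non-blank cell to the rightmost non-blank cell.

x__x

q0 | [z]yy__   read z → write x, move →, go to q2
q2 | x[y]y__   read y → write _, move →, go to q2
q2 | x_[y]__   read y → write _, move →, go to q2
q2 | x__[_]_   read _ → write x, move →, go to q0
q0 | x__x[_]
The non-blank tape span at halt is x__x.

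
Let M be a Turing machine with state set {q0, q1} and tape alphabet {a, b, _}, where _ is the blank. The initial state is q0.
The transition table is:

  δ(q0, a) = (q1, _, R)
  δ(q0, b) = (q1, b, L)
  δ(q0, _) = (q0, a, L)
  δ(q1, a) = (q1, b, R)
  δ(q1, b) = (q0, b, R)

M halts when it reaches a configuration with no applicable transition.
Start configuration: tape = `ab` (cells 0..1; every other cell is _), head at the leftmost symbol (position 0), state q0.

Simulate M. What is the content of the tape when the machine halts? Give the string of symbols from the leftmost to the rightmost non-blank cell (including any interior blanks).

state=q0 head=0 tape=[a]b_   (q0,a)→(q1,_,R)
state=q1 head=1 tape=_[b]_   (q1,b)→(q0,b,R)
state=q0 head=2 tape=_b[_]   (q0,_)→(q0,a,L)
state=q0 head=1 tape=_[b]a   (q0,b)→(q1,b,L)
state=q1 head=0 tape=[_]ba
The non-blank tape span at halt is ba.

ba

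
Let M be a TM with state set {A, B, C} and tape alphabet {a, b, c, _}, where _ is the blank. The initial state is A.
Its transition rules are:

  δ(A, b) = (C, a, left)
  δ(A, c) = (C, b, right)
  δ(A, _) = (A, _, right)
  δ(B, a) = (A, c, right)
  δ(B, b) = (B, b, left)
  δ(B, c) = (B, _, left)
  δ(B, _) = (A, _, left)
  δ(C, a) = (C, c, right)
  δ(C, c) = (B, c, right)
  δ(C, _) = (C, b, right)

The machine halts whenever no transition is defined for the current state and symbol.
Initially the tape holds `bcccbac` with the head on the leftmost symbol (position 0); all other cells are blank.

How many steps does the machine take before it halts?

32

A | ____[b]cccbac   read b → write a, move left, go to C
C | ___[_]acccbac   read _ → write b, move right, go to C
C | ___b[a]cccbac   read a → write c, move right, go to C
C | ___bc[c]ccbac   read c → write c, move right, go to B
B | ___bcc[c]cbac   read c → write _, move left, go to B
B | ___bc[c]_cbac   read c → write _, move left, go to B
B | ___b[c]__cbac   read c → write _, move left, go to B
B | ___[b]___cbac   read b → write b, move left, go to B
B | __[_]b___cbac   read _ → write _, move left, go to A
A | _[_]_b___cbac   read _ → write _, move right, go to A
A | __[_]b___cbac   read _ → write _, move right, go to A
A | ___[b]___cbac   read b → write a, move left, go to C
C | __[_]a___cbac   read _ → write b, move right, go to C
C | __b[a]___cbac   read a → write c, move right, go to C
C | __bc[_]__cbac   read _ → write b, move right, go to C
C | __bcb[_]_cbac   read _ → write b, move right, go to C
C | __bcbb[_]cbac   read _ → write b, move right, go to C
C | __bcbbb[c]bac   read c → write c, move right, go to B
B | __bcbbbc[b]ac   read b → write b, move left, go to B
B | __bcbbb[c]bac   read c → write _, move left, go to B
B | __bcbb[b]_bac   read b → write b, move left, go to B
B | __bcb[b]b_bac   read b → write b, move left, go to B
B | __bc[b]bb_bac   read b → write b, move left, go to B
B | __b[c]bbb_bac   read c → write _, move left, go to B
B | __[b]_bbb_bac   read b → write b, move left, go to B
B | _[_]b_bbb_bac   read _ → write _, move left, go to A
A | [_]_b_bbb_bac   read _ → write _, move right, go to A
A | _[_]b_bbb_bac   read _ → write _, move right, go to A
A | __[b]_bbb_bac   read b → write a, move left, go to C
C | _[_]a_bbb_bac   read _ → write b, move right, go to C
C | _b[a]_bbb_bac   read a → write c, move right, go to C
C | _bc[_]bbb_bac   read _ → write b, move right, go to C
C | _bcb[b]bb_bac
M halts after 32 transitions.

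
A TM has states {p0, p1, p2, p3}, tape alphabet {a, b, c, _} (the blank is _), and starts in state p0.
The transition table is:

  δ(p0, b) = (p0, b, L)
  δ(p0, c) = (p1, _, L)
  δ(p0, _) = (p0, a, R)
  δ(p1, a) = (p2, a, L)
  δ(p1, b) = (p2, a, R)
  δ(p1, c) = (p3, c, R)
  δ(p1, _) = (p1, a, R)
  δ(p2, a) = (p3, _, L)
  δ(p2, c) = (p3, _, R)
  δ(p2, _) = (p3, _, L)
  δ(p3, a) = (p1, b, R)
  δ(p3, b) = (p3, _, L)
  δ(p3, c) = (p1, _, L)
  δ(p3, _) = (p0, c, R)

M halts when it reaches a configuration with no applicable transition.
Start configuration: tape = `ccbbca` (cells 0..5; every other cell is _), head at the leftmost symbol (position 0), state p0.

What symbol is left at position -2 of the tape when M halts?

state=p0 head=0 tape=__[c]cbbca   (p0,c)→(p1,_,L)
state=p1 head=-1 tape=_[_]_cbbca   (p1,_)→(p1,a,R)
state=p1 head=0 tape=_a[_]cbbca   (p1,_)→(p1,a,R)
state=p1 head=1 tape=_aa[c]bbca   (p1,c)→(p3,c,R)
state=p3 head=2 tape=_aac[b]bca   (p3,b)→(p3,_,L)
state=p3 head=1 tape=_aa[c]_bca   (p3,c)→(p1,_,L)
state=p1 head=0 tape=_a[a]__bca   (p1,a)→(p2,a,L)
state=p2 head=-1 tape=_[a]a__bca   (p2,a)→(p3,_,L)
state=p3 head=-2 tape=[_]_a__bca   (p3,_)→(p0,c,R)
state=p0 head=-1 tape=c[_]a__bca   (p0,_)→(p0,a,R)
state=p0 head=0 tape=ca[a]__bca
Cell -2 holds c when M halts.

c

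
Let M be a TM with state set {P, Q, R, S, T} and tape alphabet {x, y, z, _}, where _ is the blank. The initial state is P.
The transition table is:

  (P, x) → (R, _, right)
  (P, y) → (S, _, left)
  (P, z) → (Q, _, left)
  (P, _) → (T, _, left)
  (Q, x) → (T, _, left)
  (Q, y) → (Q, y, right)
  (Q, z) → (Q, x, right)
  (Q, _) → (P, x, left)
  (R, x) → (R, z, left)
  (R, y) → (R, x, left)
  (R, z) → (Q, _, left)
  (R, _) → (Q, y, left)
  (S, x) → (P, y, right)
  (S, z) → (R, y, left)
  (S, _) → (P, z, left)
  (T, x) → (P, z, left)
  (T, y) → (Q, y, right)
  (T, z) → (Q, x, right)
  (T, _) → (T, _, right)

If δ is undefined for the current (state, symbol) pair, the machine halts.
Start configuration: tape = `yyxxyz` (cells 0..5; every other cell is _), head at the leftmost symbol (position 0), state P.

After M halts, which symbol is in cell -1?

state=P head=0 tape=____[y]yxxyz   (P,y)→(S,_,left)
state=S head=-1 tape=___[_]_yxxyz   (S,_)→(P,z,left)
state=P head=-2 tape=__[_]z_yxxyz   (P,_)→(T,_,left)
state=T head=-3 tape=_[_]_z_yxxyz   (T,_)→(T,_,right)
state=T head=-2 tape=__[_]z_yxxyz   (T,_)→(T,_,right)
state=T head=-1 tape=___[z]_yxxyz   (T,z)→(Q,x,right)
state=Q head=0 tape=___x[_]yxxyz   (Q,_)→(P,x,left)
state=P head=-1 tape=___[x]xyxxyz   (P,x)→(R,_,right)
state=R head=0 tape=____[x]yxxyz   (R,x)→(R,z,left)
state=R head=-1 tape=___[_]zyxxyz   (R,_)→(Q,y,left)
state=Q head=-2 tape=__[_]yzyxxyz   (Q,_)→(P,x,left)
state=P head=-3 tape=_[_]xyzyxxyz   (P,_)→(T,_,left)
state=T head=-4 tape=[_]_xyzyxxyz   (T,_)→(T,_,right)
state=T head=-3 tape=_[_]xyzyxxyz   (T,_)→(T,_,right)
state=T head=-2 tape=__[x]yzyxxyz   (T,x)→(P,z,left)
state=P head=-3 tape=_[_]zyzyxxyz   (P,_)→(T,_,left)
state=T head=-4 tape=[_]_zyzyxxyz   (T,_)→(T,_,right)
state=T head=-3 tape=_[_]zyzyxxyz   (T,_)→(T,_,right)
state=T head=-2 tape=__[z]yzyxxyz   (T,z)→(Q,x,right)
state=Q head=-1 tape=__x[y]zyxxyz   (Q,y)→(Q,y,right)
state=Q head=0 tape=__xy[z]yxxyz   (Q,z)→(Q,x,right)
state=Q head=1 tape=__xyx[y]xxyz   (Q,y)→(Q,y,right)
state=Q head=2 tape=__xyxy[x]xyz   (Q,x)→(T,_,left)
state=T head=1 tape=__xyx[y]_xyz   (T,y)→(Q,y,right)
state=Q head=2 tape=__xyxy[_]xyz   (Q,_)→(P,x,left)
state=P head=1 tape=__xyx[y]xxyz   (P,y)→(S,_,left)
state=S head=0 tape=__xy[x]_xxyz   (S,x)→(P,y,right)
state=P head=1 tape=__xyy[_]xxyz   (P,_)→(T,_,left)
state=T head=0 tape=__xy[y]_xxyz   (T,y)→(Q,y,right)
state=Q head=1 tape=__xyy[_]xxyz   (Q,_)→(P,x,left)
state=P head=0 tape=__xy[y]xxxyz   (P,y)→(S,_,left)
state=S head=-1 tape=__x[y]_xxxyz
Cell -1 holds y when M halts.

y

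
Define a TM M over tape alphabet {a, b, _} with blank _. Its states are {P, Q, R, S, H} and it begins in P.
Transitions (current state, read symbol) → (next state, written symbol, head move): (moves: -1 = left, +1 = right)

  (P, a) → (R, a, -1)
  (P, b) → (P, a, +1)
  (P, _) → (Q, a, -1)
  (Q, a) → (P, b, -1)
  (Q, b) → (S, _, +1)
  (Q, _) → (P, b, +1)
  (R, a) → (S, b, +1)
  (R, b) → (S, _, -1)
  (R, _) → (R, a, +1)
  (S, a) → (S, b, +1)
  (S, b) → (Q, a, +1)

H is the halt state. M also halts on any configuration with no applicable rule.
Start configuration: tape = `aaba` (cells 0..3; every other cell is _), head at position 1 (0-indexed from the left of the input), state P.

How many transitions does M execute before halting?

12

P | a[a]ba   read a → write a, move -1, go to R
R | [a]aba   read a → write b, move +1, go to S
S | b[a]ba   read a → write b, move +1, go to S
S | bb[b]a   read b → write a, move +1, go to Q
Q | bba[a]   read a → write b, move -1, go to P
P | bb[a]b   read a → write a, move -1, go to R
R | b[b]ab   read b → write _, move -1, go to S
S | [b]_ab   read b → write a, move +1, go to Q
Q | a[_]ab   read _ → write b, move +1, go to P
P | ab[a]b   read a → write a, move -1, go to R
R | a[b]ab   read b → write _, move -1, go to S
S | [a]_ab   read a → write b, move +1, go to S
S | b[_]ab
M halts after 12 transitions.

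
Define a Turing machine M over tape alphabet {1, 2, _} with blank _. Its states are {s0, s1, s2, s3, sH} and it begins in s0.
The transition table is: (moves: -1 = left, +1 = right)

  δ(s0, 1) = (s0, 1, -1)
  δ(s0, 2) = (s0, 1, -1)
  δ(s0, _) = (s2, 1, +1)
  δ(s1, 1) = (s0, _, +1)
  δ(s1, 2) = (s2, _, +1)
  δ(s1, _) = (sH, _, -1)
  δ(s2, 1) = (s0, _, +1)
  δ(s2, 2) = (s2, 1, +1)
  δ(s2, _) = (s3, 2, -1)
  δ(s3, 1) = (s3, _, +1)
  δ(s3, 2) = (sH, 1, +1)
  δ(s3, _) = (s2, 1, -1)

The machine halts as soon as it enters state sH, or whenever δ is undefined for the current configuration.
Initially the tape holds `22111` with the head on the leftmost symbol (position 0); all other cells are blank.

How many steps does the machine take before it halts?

19

state=s0 head=0 tape=_[2]2111___   (s0,2)→(s0,1,-1)
state=s0 head=-1 tape=[_]12111___   (s0,_)→(s2,1,+1)
state=s2 head=0 tape=1[1]2111___   (s2,1)→(s0,_,+1)
state=s0 head=1 tape=1_[2]111___   (s0,2)→(s0,1,-1)
state=s0 head=0 tape=1[_]1111___   (s0,_)→(s2,1,+1)
state=s2 head=1 tape=11[1]111___   (s2,1)→(s0,_,+1)
state=s0 head=2 tape=11_[1]11___   (s0,1)→(s0,1,-1)
state=s0 head=1 tape=11[_]111___   (s0,_)→(s2,1,+1)
state=s2 head=2 tape=111[1]11___   (s2,1)→(s0,_,+1)
state=s0 head=3 tape=111_[1]1___   (s0,1)→(s0,1,-1)
state=s0 head=2 tape=111[_]11___   (s0,_)→(s2,1,+1)
state=s2 head=3 tape=1111[1]1___   (s2,1)→(s0,_,+1)
state=s0 head=4 tape=1111_[1]___   (s0,1)→(s0,1,-1)
state=s0 head=3 tape=1111[_]1___   (s0,_)→(s2,1,+1)
state=s2 head=4 tape=11111[1]___   (s2,1)→(s0,_,+1)
state=s0 head=5 tape=11111_[_]__   (s0,_)→(s2,1,+1)
state=s2 head=6 tape=11111_1[_]_   (s2,_)→(s3,2,-1)
state=s3 head=5 tape=11111_[1]2_   (s3,1)→(s3,_,+1)
state=s3 head=6 tape=11111__[2]_   (s3,2)→(sH,1,+1)
state=sH head=7 tape=11111__1[_]
M halts after 19 transitions.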